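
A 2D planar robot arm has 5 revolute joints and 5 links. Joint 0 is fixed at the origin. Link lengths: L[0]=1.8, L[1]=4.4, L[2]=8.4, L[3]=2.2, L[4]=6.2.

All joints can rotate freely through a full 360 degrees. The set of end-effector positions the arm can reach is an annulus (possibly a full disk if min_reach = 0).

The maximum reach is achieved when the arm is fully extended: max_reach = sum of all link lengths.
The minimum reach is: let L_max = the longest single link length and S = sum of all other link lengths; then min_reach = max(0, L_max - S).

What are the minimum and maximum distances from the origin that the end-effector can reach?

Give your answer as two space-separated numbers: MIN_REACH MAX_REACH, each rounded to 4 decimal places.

Answer: 0.0000 23.0000

Derivation:
Link lengths: [1.8, 4.4, 8.4, 2.2, 6.2]
max_reach = 1.8 + 4.4 + 8.4 + 2.2 + 6.2 = 23
L_max = max([1.8, 4.4, 8.4, 2.2, 6.2]) = 8.4
S (sum of others) = 23 - 8.4 = 14.6
min_reach = max(0, 8.4 - 14.6) = max(0, -6.2) = 0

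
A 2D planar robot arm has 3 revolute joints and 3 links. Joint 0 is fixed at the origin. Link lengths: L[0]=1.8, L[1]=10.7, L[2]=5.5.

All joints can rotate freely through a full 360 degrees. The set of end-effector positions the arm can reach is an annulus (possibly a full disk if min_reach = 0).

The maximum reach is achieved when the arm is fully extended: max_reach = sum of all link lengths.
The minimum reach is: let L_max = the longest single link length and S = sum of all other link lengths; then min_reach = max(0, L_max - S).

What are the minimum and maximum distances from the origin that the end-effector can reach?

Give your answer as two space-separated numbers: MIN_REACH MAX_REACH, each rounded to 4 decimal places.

Link lengths: [1.8, 10.7, 5.5]
max_reach = 1.8 + 10.7 + 5.5 = 18
L_max = max([1.8, 10.7, 5.5]) = 10.7
S (sum of others) = 18 - 10.7 = 7.3
min_reach = max(0, 10.7 - 7.3) = max(0, 3.4) = 3.4

Answer: 3.4000 18.0000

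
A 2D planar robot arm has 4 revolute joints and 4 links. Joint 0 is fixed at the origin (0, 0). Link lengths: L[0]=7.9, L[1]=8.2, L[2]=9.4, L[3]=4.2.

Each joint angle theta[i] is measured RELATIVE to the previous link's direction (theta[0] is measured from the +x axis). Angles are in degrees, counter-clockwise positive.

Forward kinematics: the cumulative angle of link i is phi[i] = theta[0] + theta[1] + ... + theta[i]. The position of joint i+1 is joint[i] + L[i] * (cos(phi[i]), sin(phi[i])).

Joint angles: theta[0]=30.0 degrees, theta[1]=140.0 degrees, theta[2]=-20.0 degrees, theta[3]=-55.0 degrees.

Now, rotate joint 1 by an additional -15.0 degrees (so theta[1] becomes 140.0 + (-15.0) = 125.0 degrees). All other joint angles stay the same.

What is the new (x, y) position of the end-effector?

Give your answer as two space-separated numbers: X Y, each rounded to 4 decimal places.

joint[0] = (0.0000, 0.0000)  (base)
link 0: phi[0] = 30 = 30 deg
  cos(30 deg) = 0.8660, sin(30 deg) = 0.5000
  joint[1] = (0.0000, 0.0000) + 7.9 * (0.8660, 0.5000) = (0.0000 + 6.8416, 0.0000 + 3.9500) = (6.8416, 3.9500)
link 1: phi[1] = 30 + 125 = 155 deg
  cos(155 deg) = -0.9063, sin(155 deg) = 0.4226
  joint[2] = (6.8416, 3.9500) + 8.2 * (-0.9063, 0.4226) = (6.8416 + -7.4317, 3.9500 + 3.4655) = (-0.5901, 7.4155)
link 2: phi[2] = 30 + 125 + -20 = 135 deg
  cos(135 deg) = -0.7071, sin(135 deg) = 0.7071
  joint[3] = (-0.5901, 7.4155) + 9.4 * (-0.7071, 0.7071) = (-0.5901 + -6.6468, 7.4155 + 6.6468) = (-7.2369, 14.0623)
link 3: phi[3] = 30 + 125 + -20 + -55 = 80 deg
  cos(80 deg) = 0.1736, sin(80 deg) = 0.9848
  joint[4] = (-7.2369, 14.0623) + 4.2 * (0.1736, 0.9848) = (-7.2369 + 0.7293, 14.0623 + 4.1362) = (-6.5076, 18.1985)
End effector: (-6.5076, 18.1985)

Answer: -6.5076 18.1985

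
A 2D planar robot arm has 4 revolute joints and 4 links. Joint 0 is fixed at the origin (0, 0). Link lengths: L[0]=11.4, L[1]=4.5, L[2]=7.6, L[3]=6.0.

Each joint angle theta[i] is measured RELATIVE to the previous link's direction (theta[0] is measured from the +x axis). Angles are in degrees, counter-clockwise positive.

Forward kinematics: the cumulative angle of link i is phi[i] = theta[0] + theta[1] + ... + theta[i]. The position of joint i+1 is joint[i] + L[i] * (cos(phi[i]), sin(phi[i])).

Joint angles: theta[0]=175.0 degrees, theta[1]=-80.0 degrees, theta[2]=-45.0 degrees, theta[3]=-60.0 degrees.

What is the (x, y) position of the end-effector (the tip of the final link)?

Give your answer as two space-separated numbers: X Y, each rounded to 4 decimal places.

joint[0] = (0.0000, 0.0000)  (base)
link 0: phi[0] = 175 = 175 deg
  cos(175 deg) = -0.9962, sin(175 deg) = 0.0872
  joint[1] = (0.0000, 0.0000) + 11.4 * (-0.9962, 0.0872) = (0.0000 + -11.3566, 0.0000 + 0.9936) = (-11.3566, 0.9936)
link 1: phi[1] = 175 + -80 = 95 deg
  cos(95 deg) = -0.0872, sin(95 deg) = 0.9962
  joint[2] = (-11.3566, 0.9936) + 4.5 * (-0.0872, 0.9962) = (-11.3566 + -0.3922, 0.9936 + 4.4829) = (-11.7488, 5.4765)
link 2: phi[2] = 175 + -80 + -45 = 50 deg
  cos(50 deg) = 0.6428, sin(50 deg) = 0.7660
  joint[3] = (-11.7488, 5.4765) + 7.6 * (0.6428, 0.7660) = (-11.7488 + 4.8852, 5.4765 + 5.8219) = (-6.8636, 11.2984)
link 3: phi[3] = 175 + -80 + -45 + -60 = -10 deg
  cos(-10 deg) = 0.9848, sin(-10 deg) = -0.1736
  joint[4] = (-6.8636, 11.2984) + 6 * (0.9848, -0.1736) = (-6.8636 + 5.9088, 11.2984 + -1.0419) = (-0.9548, 10.2565)
End effector: (-0.9548, 10.2565)

Answer: -0.9548 10.2565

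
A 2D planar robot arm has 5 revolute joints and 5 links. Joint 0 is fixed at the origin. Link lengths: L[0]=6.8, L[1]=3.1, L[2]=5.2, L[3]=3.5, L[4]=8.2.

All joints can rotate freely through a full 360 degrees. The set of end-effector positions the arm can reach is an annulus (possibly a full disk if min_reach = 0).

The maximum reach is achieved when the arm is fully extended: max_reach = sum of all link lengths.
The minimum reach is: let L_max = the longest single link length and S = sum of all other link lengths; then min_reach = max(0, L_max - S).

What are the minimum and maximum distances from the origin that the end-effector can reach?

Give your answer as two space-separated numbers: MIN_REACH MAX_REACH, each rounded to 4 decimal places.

Link lengths: [6.8, 3.1, 5.2, 3.5, 8.2]
max_reach = 6.8 + 3.1 + 5.2 + 3.5 + 8.2 = 26.8
L_max = max([6.8, 3.1, 5.2, 3.5, 8.2]) = 8.2
S (sum of others) = 26.8 - 8.2 = 18.6
min_reach = max(0, 8.2 - 18.6) = max(0, -10.4) = 0

Answer: 0.0000 26.8000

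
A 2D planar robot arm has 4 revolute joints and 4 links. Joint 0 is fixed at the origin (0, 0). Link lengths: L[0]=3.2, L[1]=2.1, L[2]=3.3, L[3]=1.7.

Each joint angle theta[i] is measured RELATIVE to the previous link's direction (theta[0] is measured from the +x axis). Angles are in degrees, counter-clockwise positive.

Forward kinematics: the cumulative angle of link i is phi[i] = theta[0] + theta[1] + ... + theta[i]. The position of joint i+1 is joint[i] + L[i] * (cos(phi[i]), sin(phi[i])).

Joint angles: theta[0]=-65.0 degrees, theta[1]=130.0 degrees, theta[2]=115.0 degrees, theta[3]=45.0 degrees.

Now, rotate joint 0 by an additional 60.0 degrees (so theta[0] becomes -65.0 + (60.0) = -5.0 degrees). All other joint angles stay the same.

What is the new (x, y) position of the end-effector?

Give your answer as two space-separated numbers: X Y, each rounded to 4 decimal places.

Answer: 0.7733 -3.0586

Derivation:
joint[0] = (0.0000, 0.0000)  (base)
link 0: phi[0] = -5 = -5 deg
  cos(-5 deg) = 0.9962, sin(-5 deg) = -0.0872
  joint[1] = (0.0000, 0.0000) + 3.2 * (0.9962, -0.0872) = (0.0000 + 3.1878, 0.0000 + -0.2789) = (3.1878, -0.2789)
link 1: phi[1] = -5 + 130 = 125 deg
  cos(125 deg) = -0.5736, sin(125 deg) = 0.8192
  joint[2] = (3.1878, -0.2789) + 2.1 * (-0.5736, 0.8192) = (3.1878 + -1.2045, -0.2789 + 1.7202) = (1.9833, 1.4413)
link 2: phi[2] = -5 + 130 + 115 = 240 deg
  cos(240 deg) = -0.5000, sin(240 deg) = -0.8660
  joint[3] = (1.9833, 1.4413) + 3.3 * (-0.5000, -0.8660) = (1.9833 + -1.6500, 1.4413 + -2.8579) = (0.3333, -1.4166)
link 3: phi[3] = -5 + 130 + 115 + 45 = 285 deg
  cos(285 deg) = 0.2588, sin(285 deg) = -0.9659
  joint[4] = (0.3333, -1.4166) + 1.7 * (0.2588, -0.9659) = (0.3333 + 0.4400, -1.4166 + -1.6421) = (0.7733, -3.0586)
End effector: (0.7733, -3.0586)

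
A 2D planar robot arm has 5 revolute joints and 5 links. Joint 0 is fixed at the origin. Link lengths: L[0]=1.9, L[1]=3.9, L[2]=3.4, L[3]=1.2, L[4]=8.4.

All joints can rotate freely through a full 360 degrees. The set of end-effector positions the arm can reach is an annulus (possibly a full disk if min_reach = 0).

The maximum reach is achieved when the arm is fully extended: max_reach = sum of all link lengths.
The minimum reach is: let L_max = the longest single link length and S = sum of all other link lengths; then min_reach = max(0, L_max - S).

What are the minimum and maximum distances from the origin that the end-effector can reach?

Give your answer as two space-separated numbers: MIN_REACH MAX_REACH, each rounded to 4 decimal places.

Answer: 0.0000 18.8000

Derivation:
Link lengths: [1.9, 3.9, 3.4, 1.2, 8.4]
max_reach = 1.9 + 3.9 + 3.4 + 1.2 + 8.4 = 18.8
L_max = max([1.9, 3.9, 3.4, 1.2, 8.4]) = 8.4
S (sum of others) = 18.8 - 8.4 = 10.4
min_reach = max(0, 8.4 - 10.4) = max(0, -2) = 0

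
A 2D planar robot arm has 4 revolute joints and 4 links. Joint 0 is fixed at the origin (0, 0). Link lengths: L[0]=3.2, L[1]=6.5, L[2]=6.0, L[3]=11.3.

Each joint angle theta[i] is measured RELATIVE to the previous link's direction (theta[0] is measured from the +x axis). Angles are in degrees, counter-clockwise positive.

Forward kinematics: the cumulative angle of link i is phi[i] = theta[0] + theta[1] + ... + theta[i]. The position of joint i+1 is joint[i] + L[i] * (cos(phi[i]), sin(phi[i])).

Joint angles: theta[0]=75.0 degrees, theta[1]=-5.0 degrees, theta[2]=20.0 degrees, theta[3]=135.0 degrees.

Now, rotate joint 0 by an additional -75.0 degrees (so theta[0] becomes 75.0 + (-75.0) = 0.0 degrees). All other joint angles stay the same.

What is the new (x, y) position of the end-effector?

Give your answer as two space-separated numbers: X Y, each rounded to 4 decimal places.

joint[0] = (0.0000, 0.0000)  (base)
link 0: phi[0] = 0 = 0 deg
  cos(0 deg) = 1.0000, sin(0 deg) = 0.0000
  joint[1] = (0.0000, 0.0000) + 3.2 * (1.0000, 0.0000) = (0.0000 + 3.2000, 0.0000 + 0.0000) = (3.2000, 0.0000)
link 1: phi[1] = 0 + -5 = -5 deg
  cos(-5 deg) = 0.9962, sin(-5 deg) = -0.0872
  joint[2] = (3.2000, 0.0000) + 6.5 * (0.9962, -0.0872) = (3.2000 + 6.4753, 0.0000 + -0.5665) = (9.6753, -0.5665)
link 2: phi[2] = 0 + -5 + 20 = 15 deg
  cos(15 deg) = 0.9659, sin(15 deg) = 0.2588
  joint[3] = (9.6753, -0.5665) + 6 * (0.9659, 0.2588) = (9.6753 + 5.7956, -0.5665 + 1.5529) = (15.4708, 0.9864)
link 3: phi[3] = 0 + -5 + 20 + 135 = 150 deg
  cos(150 deg) = -0.8660, sin(150 deg) = 0.5000
  joint[4] = (15.4708, 0.9864) + 11.3 * (-0.8660, 0.5000) = (15.4708 + -9.7861, 0.9864 + 5.6500) = (5.6847, 6.6364)
End effector: (5.6847, 6.6364)

Answer: 5.6847 6.6364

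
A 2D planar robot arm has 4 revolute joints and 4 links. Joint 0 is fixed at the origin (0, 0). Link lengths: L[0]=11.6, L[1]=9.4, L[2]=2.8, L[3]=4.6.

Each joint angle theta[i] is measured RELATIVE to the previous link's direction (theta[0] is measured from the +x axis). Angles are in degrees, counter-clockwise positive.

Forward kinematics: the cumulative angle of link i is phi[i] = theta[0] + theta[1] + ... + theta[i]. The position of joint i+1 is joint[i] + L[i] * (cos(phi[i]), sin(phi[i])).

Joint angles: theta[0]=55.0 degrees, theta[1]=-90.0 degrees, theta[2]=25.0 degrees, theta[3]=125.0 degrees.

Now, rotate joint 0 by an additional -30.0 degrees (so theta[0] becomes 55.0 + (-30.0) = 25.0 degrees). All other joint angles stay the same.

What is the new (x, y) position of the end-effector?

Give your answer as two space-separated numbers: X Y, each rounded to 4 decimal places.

joint[0] = (0.0000, 0.0000)  (base)
link 0: phi[0] = 25 = 25 deg
  cos(25 deg) = 0.9063, sin(25 deg) = 0.4226
  joint[1] = (0.0000, 0.0000) + 11.6 * (0.9063, 0.4226) = (0.0000 + 10.5132, 0.0000 + 4.9024) = (10.5132, 4.9024)
link 1: phi[1] = 25 + -90 = -65 deg
  cos(-65 deg) = 0.4226, sin(-65 deg) = -0.9063
  joint[2] = (10.5132, 4.9024) + 9.4 * (0.4226, -0.9063) = (10.5132 + 3.9726, 4.9024 + -8.5193) = (14.4858, -3.6169)
link 2: phi[2] = 25 + -90 + 25 = -40 deg
  cos(-40 deg) = 0.7660, sin(-40 deg) = -0.6428
  joint[3] = (14.4858, -3.6169) + 2.8 * (0.7660, -0.6428) = (14.4858 + 2.1449, -3.6169 + -1.7998) = (16.6307, -5.4167)
link 3: phi[3] = 25 + -90 + 25 + 125 = 85 deg
  cos(85 deg) = 0.0872, sin(85 deg) = 0.9962
  joint[4] = (16.6307, -5.4167) + 4.6 * (0.0872, 0.9962) = (16.6307 + 0.4009, -5.4167 + 4.5825) = (17.0316, -0.8342)
End effector: (17.0316, -0.8342)

Answer: 17.0316 -0.8342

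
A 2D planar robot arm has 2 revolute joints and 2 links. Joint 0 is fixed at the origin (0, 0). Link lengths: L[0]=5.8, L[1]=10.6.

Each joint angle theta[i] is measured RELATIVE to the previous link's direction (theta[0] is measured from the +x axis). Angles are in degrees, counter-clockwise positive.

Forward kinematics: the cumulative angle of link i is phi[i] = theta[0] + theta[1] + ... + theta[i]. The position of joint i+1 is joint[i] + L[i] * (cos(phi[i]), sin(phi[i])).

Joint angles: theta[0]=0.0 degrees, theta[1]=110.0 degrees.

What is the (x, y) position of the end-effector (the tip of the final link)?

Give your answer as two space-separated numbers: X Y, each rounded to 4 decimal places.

Answer: 2.1746 9.9607

Derivation:
joint[0] = (0.0000, 0.0000)  (base)
link 0: phi[0] = 0 = 0 deg
  cos(0 deg) = 1.0000, sin(0 deg) = 0.0000
  joint[1] = (0.0000, 0.0000) + 5.8 * (1.0000, 0.0000) = (0.0000 + 5.8000, 0.0000 + 0.0000) = (5.8000, 0.0000)
link 1: phi[1] = 0 + 110 = 110 deg
  cos(110 deg) = -0.3420, sin(110 deg) = 0.9397
  joint[2] = (5.8000, 0.0000) + 10.6 * (-0.3420, 0.9397) = (5.8000 + -3.6254, 0.0000 + 9.9607) = (2.1746, 9.9607)
End effector: (2.1746, 9.9607)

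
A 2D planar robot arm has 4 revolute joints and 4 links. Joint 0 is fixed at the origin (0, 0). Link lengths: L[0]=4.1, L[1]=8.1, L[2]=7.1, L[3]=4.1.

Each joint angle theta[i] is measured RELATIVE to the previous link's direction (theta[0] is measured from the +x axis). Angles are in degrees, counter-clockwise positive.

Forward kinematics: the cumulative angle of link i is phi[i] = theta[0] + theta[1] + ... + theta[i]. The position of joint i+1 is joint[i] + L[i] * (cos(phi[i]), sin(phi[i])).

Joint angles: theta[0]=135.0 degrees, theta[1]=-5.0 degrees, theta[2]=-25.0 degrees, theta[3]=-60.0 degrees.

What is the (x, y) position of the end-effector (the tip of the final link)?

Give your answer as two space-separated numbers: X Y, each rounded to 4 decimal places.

Answer: -7.0442 18.8613

Derivation:
joint[0] = (0.0000, 0.0000)  (base)
link 0: phi[0] = 135 = 135 deg
  cos(135 deg) = -0.7071, sin(135 deg) = 0.7071
  joint[1] = (0.0000, 0.0000) + 4.1 * (-0.7071, 0.7071) = (0.0000 + -2.8991, 0.0000 + 2.8991) = (-2.8991, 2.8991)
link 1: phi[1] = 135 + -5 = 130 deg
  cos(130 deg) = -0.6428, sin(130 deg) = 0.7660
  joint[2] = (-2.8991, 2.8991) + 8.1 * (-0.6428, 0.7660) = (-2.8991 + -5.2066, 2.8991 + 6.2050) = (-8.1057, 9.1041)
link 2: phi[2] = 135 + -5 + -25 = 105 deg
  cos(105 deg) = -0.2588, sin(105 deg) = 0.9659
  joint[3] = (-8.1057, 9.1041) + 7.1 * (-0.2588, 0.9659) = (-8.1057 + -1.8376, 9.1041 + 6.8581) = (-9.9433, 15.9622)
link 3: phi[3] = 135 + -5 + -25 + -60 = 45 deg
  cos(45 deg) = 0.7071, sin(45 deg) = 0.7071
  joint[4] = (-9.9433, 15.9622) + 4.1 * (0.7071, 0.7071) = (-9.9433 + 2.8991, 15.9622 + 2.8991) = (-7.0442, 18.8613)
End effector: (-7.0442, 18.8613)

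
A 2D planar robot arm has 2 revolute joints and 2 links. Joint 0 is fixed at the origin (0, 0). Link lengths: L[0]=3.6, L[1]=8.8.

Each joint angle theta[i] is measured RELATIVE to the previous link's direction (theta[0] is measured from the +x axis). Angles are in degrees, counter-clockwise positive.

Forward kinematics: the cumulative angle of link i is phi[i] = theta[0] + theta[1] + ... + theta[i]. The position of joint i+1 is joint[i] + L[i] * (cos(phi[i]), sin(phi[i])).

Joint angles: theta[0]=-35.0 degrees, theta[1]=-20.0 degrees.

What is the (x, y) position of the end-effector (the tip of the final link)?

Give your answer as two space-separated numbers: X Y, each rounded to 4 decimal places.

joint[0] = (0.0000, 0.0000)  (base)
link 0: phi[0] = -35 = -35 deg
  cos(-35 deg) = 0.8192, sin(-35 deg) = -0.5736
  joint[1] = (0.0000, 0.0000) + 3.6 * (0.8192, -0.5736) = (0.0000 + 2.9489, 0.0000 + -2.0649) = (2.9489, -2.0649)
link 1: phi[1] = -35 + -20 = -55 deg
  cos(-55 deg) = 0.5736, sin(-55 deg) = -0.8192
  joint[2] = (2.9489, -2.0649) + 8.8 * (0.5736, -0.8192) = (2.9489 + 5.0475, -2.0649 + -7.2085) = (7.9964, -9.2734)
End effector: (7.9964, -9.2734)

Answer: 7.9964 -9.2734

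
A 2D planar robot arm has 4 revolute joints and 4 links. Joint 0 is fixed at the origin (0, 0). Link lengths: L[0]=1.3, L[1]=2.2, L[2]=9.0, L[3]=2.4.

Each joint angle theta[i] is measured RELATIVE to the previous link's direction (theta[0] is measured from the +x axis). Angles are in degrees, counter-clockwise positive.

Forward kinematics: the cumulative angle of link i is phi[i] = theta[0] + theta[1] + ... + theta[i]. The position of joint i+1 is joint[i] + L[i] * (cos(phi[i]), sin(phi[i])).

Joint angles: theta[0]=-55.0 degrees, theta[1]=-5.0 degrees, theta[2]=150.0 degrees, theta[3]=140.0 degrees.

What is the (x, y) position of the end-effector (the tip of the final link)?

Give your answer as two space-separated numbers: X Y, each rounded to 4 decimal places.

joint[0] = (0.0000, 0.0000)  (base)
link 0: phi[0] = -55 = -55 deg
  cos(-55 deg) = 0.5736, sin(-55 deg) = -0.8192
  joint[1] = (0.0000, 0.0000) + 1.3 * (0.5736, -0.8192) = (0.0000 + 0.7456, 0.0000 + -1.0649) = (0.7456, -1.0649)
link 1: phi[1] = -55 + -5 = -60 deg
  cos(-60 deg) = 0.5000, sin(-60 deg) = -0.8660
  joint[2] = (0.7456, -1.0649) + 2.2 * (0.5000, -0.8660) = (0.7456 + 1.1000, -1.0649 + -1.9053) = (1.8456, -2.9702)
link 2: phi[2] = -55 + -5 + 150 = 90 deg
  cos(90 deg) = 0.0000, sin(90 deg) = 1.0000
  joint[3] = (1.8456, -2.9702) + 9 * (0.0000, 1.0000) = (1.8456 + 0.0000, -2.9702 + 9.0000) = (1.8456, 6.0298)
link 3: phi[3] = -55 + -5 + 150 + 140 = 230 deg
  cos(230 deg) = -0.6428, sin(230 deg) = -0.7660
  joint[4] = (1.8456, 6.0298) + 2.4 * (-0.6428, -0.7660) = (1.8456 + -1.5427, 6.0298 + -1.8385) = (0.3030, 4.1913)
End effector: (0.3030, 4.1913)

Answer: 0.3030 4.1913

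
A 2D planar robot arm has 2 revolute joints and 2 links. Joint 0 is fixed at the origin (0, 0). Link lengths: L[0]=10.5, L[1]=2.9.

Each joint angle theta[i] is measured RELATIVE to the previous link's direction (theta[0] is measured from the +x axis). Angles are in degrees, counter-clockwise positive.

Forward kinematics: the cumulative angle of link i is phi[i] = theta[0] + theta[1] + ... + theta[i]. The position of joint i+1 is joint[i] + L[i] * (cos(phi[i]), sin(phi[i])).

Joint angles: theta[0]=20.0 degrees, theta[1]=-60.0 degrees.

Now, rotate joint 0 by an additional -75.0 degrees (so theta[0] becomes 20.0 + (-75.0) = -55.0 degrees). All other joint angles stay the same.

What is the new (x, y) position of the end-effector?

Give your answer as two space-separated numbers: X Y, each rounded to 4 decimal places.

Answer: 4.7970 -11.2294

Derivation:
joint[0] = (0.0000, 0.0000)  (base)
link 0: phi[0] = -55 = -55 deg
  cos(-55 deg) = 0.5736, sin(-55 deg) = -0.8192
  joint[1] = (0.0000, 0.0000) + 10.5 * (0.5736, -0.8192) = (0.0000 + 6.0226, 0.0000 + -8.6011) = (6.0226, -8.6011)
link 1: phi[1] = -55 + -60 = -115 deg
  cos(-115 deg) = -0.4226, sin(-115 deg) = -0.9063
  joint[2] = (6.0226, -8.6011) + 2.9 * (-0.4226, -0.9063) = (6.0226 + -1.2256, -8.6011 + -2.6283) = (4.7970, -11.2294)
End effector: (4.7970, -11.2294)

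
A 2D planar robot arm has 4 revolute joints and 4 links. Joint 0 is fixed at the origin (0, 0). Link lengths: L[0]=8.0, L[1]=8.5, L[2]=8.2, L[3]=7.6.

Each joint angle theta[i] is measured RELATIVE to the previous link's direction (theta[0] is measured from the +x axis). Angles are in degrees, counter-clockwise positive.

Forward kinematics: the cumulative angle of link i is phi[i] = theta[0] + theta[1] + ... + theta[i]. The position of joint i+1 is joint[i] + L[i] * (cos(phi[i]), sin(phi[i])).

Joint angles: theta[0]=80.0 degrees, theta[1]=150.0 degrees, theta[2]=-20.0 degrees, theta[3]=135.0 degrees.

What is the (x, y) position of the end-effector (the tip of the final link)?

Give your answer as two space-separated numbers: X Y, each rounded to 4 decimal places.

Answer: -3.8349 -4.6999

Derivation:
joint[0] = (0.0000, 0.0000)  (base)
link 0: phi[0] = 80 = 80 deg
  cos(80 deg) = 0.1736, sin(80 deg) = 0.9848
  joint[1] = (0.0000, 0.0000) + 8 * (0.1736, 0.9848) = (0.0000 + 1.3892, 0.0000 + 7.8785) = (1.3892, 7.8785)
link 1: phi[1] = 80 + 150 = 230 deg
  cos(230 deg) = -0.6428, sin(230 deg) = -0.7660
  joint[2] = (1.3892, 7.8785) + 8.5 * (-0.6428, -0.7660) = (1.3892 + -5.4637, 7.8785 + -6.5114) = (-4.0745, 1.3671)
link 2: phi[2] = 80 + 150 + -20 = 210 deg
  cos(210 deg) = -0.8660, sin(210 deg) = -0.5000
  joint[3] = (-4.0745, 1.3671) + 8.2 * (-0.8660, -0.5000) = (-4.0745 + -7.1014, 1.3671 + -4.1000) = (-11.1759, -2.7329)
link 3: phi[3] = 80 + 150 + -20 + 135 = 345 deg
  cos(345 deg) = 0.9659, sin(345 deg) = -0.2588
  joint[4] = (-11.1759, -2.7329) + 7.6 * (0.9659, -0.2588) = (-11.1759 + 7.3410, -2.7329 + -1.9670) = (-3.8349, -4.6999)
End effector: (-3.8349, -4.6999)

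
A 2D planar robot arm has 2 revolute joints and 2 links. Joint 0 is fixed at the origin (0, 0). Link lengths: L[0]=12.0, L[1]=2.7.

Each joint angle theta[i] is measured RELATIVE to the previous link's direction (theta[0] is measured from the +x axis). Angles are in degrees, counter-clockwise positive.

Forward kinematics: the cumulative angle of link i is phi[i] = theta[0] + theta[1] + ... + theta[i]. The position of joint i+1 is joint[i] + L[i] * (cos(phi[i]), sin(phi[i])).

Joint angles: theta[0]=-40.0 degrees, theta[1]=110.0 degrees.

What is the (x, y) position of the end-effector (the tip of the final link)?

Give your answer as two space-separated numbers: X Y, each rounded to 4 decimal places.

joint[0] = (0.0000, 0.0000)  (base)
link 0: phi[0] = -40 = -40 deg
  cos(-40 deg) = 0.7660, sin(-40 deg) = -0.6428
  joint[1] = (0.0000, 0.0000) + 12 * (0.7660, -0.6428) = (0.0000 + 9.1925, 0.0000 + -7.7135) = (9.1925, -7.7135)
link 1: phi[1] = -40 + 110 = 70 deg
  cos(70 deg) = 0.3420, sin(70 deg) = 0.9397
  joint[2] = (9.1925, -7.7135) + 2.7 * (0.3420, 0.9397) = (9.1925 + 0.9235, -7.7135 + 2.5372) = (10.1160, -5.1763)
End effector: (10.1160, -5.1763)

Answer: 10.1160 -5.1763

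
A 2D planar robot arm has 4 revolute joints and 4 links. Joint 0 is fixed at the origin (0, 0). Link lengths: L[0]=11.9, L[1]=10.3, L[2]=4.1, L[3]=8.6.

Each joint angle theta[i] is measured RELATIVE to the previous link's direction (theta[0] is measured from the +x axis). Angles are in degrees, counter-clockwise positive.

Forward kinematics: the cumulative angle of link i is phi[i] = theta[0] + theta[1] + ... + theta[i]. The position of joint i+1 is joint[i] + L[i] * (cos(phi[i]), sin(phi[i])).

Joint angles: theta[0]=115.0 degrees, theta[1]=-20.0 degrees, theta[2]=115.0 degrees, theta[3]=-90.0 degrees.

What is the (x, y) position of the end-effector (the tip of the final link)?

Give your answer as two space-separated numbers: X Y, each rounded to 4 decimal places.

joint[0] = (0.0000, 0.0000)  (base)
link 0: phi[0] = 115 = 115 deg
  cos(115 deg) = -0.4226, sin(115 deg) = 0.9063
  joint[1] = (0.0000, 0.0000) + 11.9 * (-0.4226, 0.9063) = (0.0000 + -5.0292, 0.0000 + 10.7851) = (-5.0292, 10.7851)
link 1: phi[1] = 115 + -20 = 95 deg
  cos(95 deg) = -0.0872, sin(95 deg) = 0.9962
  joint[2] = (-5.0292, 10.7851) + 10.3 * (-0.0872, 0.9962) = (-5.0292 + -0.8977, 10.7851 + 10.2608) = (-5.9269, 21.0459)
link 2: phi[2] = 115 + -20 + 115 = 210 deg
  cos(210 deg) = -0.8660, sin(210 deg) = -0.5000
  joint[3] = (-5.9269, 21.0459) + 4.1 * (-0.8660, -0.5000) = (-5.9269 + -3.5507, 21.0459 + -2.0500) = (-9.4776, 18.9959)
link 3: phi[3] = 115 + -20 + 115 + -90 = 120 deg
  cos(120 deg) = -0.5000, sin(120 deg) = 0.8660
  joint[4] = (-9.4776, 18.9959) + 8.6 * (-0.5000, 0.8660) = (-9.4776 + -4.3000, 18.9959 + 7.4478) = (-13.7776, 26.4437)
End effector: (-13.7776, 26.4437)

Answer: -13.7776 26.4437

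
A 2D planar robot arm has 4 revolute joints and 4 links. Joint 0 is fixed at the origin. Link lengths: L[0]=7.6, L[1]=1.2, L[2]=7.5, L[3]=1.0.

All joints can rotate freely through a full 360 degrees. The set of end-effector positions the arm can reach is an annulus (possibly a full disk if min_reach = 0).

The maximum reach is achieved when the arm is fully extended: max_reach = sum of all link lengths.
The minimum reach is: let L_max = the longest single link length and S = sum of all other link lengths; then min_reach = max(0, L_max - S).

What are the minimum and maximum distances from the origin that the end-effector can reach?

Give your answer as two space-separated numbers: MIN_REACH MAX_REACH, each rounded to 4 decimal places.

Answer: 0.0000 17.3000

Derivation:
Link lengths: [7.6, 1.2, 7.5, 1.0]
max_reach = 7.6 + 1.2 + 7.5 + 1 = 17.3
L_max = max([7.6, 1.2, 7.5, 1.0]) = 7.6
S (sum of others) = 17.3 - 7.6 = 9.7
min_reach = max(0, 7.6 - 9.7) = max(0, -2.1) = 0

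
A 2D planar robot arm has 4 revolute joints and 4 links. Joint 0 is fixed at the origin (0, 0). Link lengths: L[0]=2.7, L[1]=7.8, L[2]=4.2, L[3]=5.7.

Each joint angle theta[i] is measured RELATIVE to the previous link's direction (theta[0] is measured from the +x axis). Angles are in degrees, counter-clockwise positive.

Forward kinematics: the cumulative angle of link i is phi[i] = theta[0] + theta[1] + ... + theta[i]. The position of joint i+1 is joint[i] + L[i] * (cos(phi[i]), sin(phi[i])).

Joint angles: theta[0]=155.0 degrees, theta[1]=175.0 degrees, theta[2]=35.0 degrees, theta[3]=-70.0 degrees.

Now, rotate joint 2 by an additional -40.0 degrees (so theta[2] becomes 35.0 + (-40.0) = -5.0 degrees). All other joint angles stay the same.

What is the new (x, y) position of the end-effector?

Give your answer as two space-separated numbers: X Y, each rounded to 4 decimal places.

Answer: 6.2731 -10.6737

Derivation:
joint[0] = (0.0000, 0.0000)  (base)
link 0: phi[0] = 155 = 155 deg
  cos(155 deg) = -0.9063, sin(155 deg) = 0.4226
  joint[1] = (0.0000, 0.0000) + 2.7 * (-0.9063, 0.4226) = (0.0000 + -2.4470, 0.0000 + 1.1411) = (-2.4470, 1.1411)
link 1: phi[1] = 155 + 175 = 330 deg
  cos(330 deg) = 0.8660, sin(330 deg) = -0.5000
  joint[2] = (-2.4470, 1.1411) + 7.8 * (0.8660, -0.5000) = (-2.4470 + 6.7550, 1.1411 + -3.9000) = (4.3080, -2.7589)
link 2: phi[2] = 155 + 175 + -5 = 325 deg
  cos(325 deg) = 0.8192, sin(325 deg) = -0.5736
  joint[3] = (4.3080, -2.7589) + 4.2 * (0.8192, -0.5736) = (4.3080 + 3.4404, -2.7589 + -2.4090) = (7.7484, -5.1680)
link 3: phi[3] = 155 + 175 + -5 + -70 = 255 deg
  cos(255 deg) = -0.2588, sin(255 deg) = -0.9659
  joint[4] = (7.7484, -5.1680) + 5.7 * (-0.2588, -0.9659) = (7.7484 + -1.4753, -5.1680 + -5.5058) = (6.2731, -10.6737)
End effector: (6.2731, -10.6737)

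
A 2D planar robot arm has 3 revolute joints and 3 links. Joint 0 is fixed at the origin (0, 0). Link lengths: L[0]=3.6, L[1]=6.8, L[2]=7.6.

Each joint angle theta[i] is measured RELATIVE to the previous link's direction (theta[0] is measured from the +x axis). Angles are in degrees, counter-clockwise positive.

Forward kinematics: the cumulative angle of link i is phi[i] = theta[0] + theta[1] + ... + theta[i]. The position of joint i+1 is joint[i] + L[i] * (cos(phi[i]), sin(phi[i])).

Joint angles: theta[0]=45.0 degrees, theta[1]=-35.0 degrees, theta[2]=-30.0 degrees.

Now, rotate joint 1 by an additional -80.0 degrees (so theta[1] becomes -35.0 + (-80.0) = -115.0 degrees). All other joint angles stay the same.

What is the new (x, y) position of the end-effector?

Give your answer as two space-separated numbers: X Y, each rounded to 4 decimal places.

joint[0] = (0.0000, 0.0000)  (base)
link 0: phi[0] = 45 = 45 deg
  cos(45 deg) = 0.7071, sin(45 deg) = 0.7071
  joint[1] = (0.0000, 0.0000) + 3.6 * (0.7071, 0.7071) = (0.0000 + 2.5456, 0.0000 + 2.5456) = (2.5456, 2.5456)
link 1: phi[1] = 45 + -115 = -70 deg
  cos(-70 deg) = 0.3420, sin(-70 deg) = -0.9397
  joint[2] = (2.5456, 2.5456) + 6.8 * (0.3420, -0.9397) = (2.5456 + 2.3257, 2.5456 + -6.3899) = (4.8713, -3.8443)
link 2: phi[2] = 45 + -115 + -30 = -100 deg
  cos(-100 deg) = -0.1736, sin(-100 deg) = -0.9848
  joint[3] = (4.8713, -3.8443) + 7.6 * (-0.1736, -0.9848) = (4.8713 + -1.3197, -3.8443 + -7.4845) = (3.5516, -11.3289)
End effector: (3.5516, -11.3289)

Answer: 3.5516 -11.3289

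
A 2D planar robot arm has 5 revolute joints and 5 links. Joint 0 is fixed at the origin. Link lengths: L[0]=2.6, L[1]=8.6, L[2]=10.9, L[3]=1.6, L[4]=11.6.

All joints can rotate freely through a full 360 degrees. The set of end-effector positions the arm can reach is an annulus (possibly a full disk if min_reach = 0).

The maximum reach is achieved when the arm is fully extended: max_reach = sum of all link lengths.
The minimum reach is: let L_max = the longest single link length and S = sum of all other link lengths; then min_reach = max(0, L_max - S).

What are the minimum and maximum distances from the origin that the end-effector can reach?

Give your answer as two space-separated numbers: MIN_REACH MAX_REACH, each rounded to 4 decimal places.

Link lengths: [2.6, 8.6, 10.9, 1.6, 11.6]
max_reach = 2.6 + 8.6 + 10.9 + 1.6 + 11.6 = 35.3
L_max = max([2.6, 8.6, 10.9, 1.6, 11.6]) = 11.6
S (sum of others) = 35.3 - 11.6 = 23.7
min_reach = max(0, 11.6 - 23.7) = max(0, -12.1) = 0

Answer: 0.0000 35.3000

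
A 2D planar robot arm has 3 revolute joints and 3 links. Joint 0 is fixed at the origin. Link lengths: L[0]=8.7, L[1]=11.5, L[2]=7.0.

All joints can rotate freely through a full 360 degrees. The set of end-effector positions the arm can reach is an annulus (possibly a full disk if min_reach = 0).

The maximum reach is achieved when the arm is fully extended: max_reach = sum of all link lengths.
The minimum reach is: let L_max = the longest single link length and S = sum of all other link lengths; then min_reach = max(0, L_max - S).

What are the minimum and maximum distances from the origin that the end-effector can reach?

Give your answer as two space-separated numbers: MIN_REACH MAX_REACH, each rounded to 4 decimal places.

Link lengths: [8.7, 11.5, 7.0]
max_reach = 8.7 + 11.5 + 7 = 27.2
L_max = max([8.7, 11.5, 7.0]) = 11.5
S (sum of others) = 27.2 - 11.5 = 15.7
min_reach = max(0, 11.5 - 15.7) = max(0, -4.2) = 0

Answer: 0.0000 27.2000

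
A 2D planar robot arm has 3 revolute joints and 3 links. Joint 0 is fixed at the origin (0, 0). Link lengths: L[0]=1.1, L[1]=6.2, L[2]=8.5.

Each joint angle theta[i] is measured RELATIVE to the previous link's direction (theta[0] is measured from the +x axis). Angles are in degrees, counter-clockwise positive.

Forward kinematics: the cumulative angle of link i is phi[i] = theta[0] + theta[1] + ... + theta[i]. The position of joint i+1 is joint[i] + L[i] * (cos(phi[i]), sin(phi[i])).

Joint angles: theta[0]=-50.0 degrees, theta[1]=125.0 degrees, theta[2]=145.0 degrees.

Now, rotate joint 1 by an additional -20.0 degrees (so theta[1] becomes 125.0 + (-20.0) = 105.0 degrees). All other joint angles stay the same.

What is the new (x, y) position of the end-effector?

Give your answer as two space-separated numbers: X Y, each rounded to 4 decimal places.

joint[0] = (0.0000, 0.0000)  (base)
link 0: phi[0] = -50 = -50 deg
  cos(-50 deg) = 0.6428, sin(-50 deg) = -0.7660
  joint[1] = (0.0000, 0.0000) + 1.1 * (0.6428, -0.7660) = (0.0000 + 0.7071, 0.0000 + -0.8426) = (0.7071, -0.8426)
link 1: phi[1] = -50 + 105 = 55 deg
  cos(55 deg) = 0.5736, sin(55 deg) = 0.8192
  joint[2] = (0.7071, -0.8426) + 6.2 * (0.5736, 0.8192) = (0.7071 + 3.5562, -0.8426 + 5.0787) = (4.2632, 4.2361)
link 2: phi[2] = -50 + 105 + 145 = 200 deg
  cos(200 deg) = -0.9397, sin(200 deg) = -0.3420
  joint[3] = (4.2632, 4.2361) + 8.5 * (-0.9397, -0.3420) = (4.2632 + -7.9874, 4.2361 + -2.9072) = (-3.7241, 1.3289)
End effector: (-3.7241, 1.3289)

Answer: -3.7241 1.3289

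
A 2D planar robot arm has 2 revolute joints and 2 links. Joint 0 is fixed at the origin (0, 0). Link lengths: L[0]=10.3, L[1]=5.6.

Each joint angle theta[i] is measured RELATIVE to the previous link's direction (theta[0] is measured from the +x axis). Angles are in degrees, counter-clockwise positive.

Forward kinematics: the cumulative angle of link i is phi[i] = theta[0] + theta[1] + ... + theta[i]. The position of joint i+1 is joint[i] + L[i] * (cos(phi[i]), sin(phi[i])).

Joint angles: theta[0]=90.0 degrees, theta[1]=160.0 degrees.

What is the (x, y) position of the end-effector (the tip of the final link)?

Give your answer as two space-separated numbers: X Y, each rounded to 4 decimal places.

joint[0] = (0.0000, 0.0000)  (base)
link 0: phi[0] = 90 = 90 deg
  cos(90 deg) = 0.0000, sin(90 deg) = 1.0000
  joint[1] = (0.0000, 0.0000) + 10.3 * (0.0000, 1.0000) = (0.0000 + 0.0000, 0.0000 + 10.3000) = (0.0000, 10.3000)
link 1: phi[1] = 90 + 160 = 250 deg
  cos(250 deg) = -0.3420, sin(250 deg) = -0.9397
  joint[2] = (0.0000, 10.3000) + 5.6 * (-0.3420, -0.9397) = (0.0000 + -1.9153, 10.3000 + -5.2623) = (-1.9153, 5.0377)
End effector: (-1.9153, 5.0377)

Answer: -1.9153 5.0377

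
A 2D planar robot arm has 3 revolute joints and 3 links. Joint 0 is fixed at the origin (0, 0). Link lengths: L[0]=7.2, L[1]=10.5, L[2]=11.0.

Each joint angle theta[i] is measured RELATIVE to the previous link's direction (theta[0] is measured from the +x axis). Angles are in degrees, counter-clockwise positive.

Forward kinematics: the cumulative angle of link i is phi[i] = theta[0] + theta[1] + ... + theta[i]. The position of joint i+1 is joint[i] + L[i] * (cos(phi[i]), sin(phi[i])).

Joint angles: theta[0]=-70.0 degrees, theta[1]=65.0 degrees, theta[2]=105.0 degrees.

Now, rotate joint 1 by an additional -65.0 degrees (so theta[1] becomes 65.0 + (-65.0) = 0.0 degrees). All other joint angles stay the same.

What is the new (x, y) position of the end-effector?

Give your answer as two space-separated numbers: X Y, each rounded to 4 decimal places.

joint[0] = (0.0000, 0.0000)  (base)
link 0: phi[0] = -70 = -70 deg
  cos(-70 deg) = 0.3420, sin(-70 deg) = -0.9397
  joint[1] = (0.0000, 0.0000) + 7.2 * (0.3420, -0.9397) = (0.0000 + 2.4625, 0.0000 + -6.7658) = (2.4625, -6.7658)
link 1: phi[1] = -70 + 0 = -70 deg
  cos(-70 deg) = 0.3420, sin(-70 deg) = -0.9397
  joint[2] = (2.4625, -6.7658) + 10.5 * (0.3420, -0.9397) = (2.4625 + 3.5912, -6.7658 + -9.8668) = (6.0538, -16.6326)
link 2: phi[2] = -70 + 0 + 105 = 35 deg
  cos(35 deg) = 0.8192, sin(35 deg) = 0.5736
  joint[3] = (6.0538, -16.6326) + 11 * (0.8192, 0.5736) = (6.0538 + 9.0107, -16.6326 + 6.3093) = (15.0644, -10.3232)
End effector: (15.0644, -10.3232)

Answer: 15.0644 -10.3232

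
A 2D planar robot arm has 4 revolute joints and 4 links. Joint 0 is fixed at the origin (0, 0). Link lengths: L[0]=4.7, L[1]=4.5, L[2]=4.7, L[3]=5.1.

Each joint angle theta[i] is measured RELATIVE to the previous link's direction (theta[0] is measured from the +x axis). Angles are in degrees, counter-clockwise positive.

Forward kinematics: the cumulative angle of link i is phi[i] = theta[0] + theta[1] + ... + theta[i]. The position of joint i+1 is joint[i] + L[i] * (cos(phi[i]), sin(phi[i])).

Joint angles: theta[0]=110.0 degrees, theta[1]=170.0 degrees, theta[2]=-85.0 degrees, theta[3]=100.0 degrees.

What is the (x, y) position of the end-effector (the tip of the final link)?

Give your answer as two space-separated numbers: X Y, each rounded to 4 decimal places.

joint[0] = (0.0000, 0.0000)  (base)
link 0: phi[0] = 110 = 110 deg
  cos(110 deg) = -0.3420, sin(110 deg) = 0.9397
  joint[1] = (0.0000, 0.0000) + 4.7 * (-0.3420, 0.9397) = (0.0000 + -1.6075, 0.0000 + 4.4166) = (-1.6075, 4.4166)
link 1: phi[1] = 110 + 170 = 280 deg
  cos(280 deg) = 0.1736, sin(280 deg) = -0.9848
  joint[2] = (-1.6075, 4.4166) + 4.5 * (0.1736, -0.9848) = (-1.6075 + 0.7814, 4.4166 + -4.4316) = (-0.8261, -0.0151)
link 2: phi[2] = 110 + 170 + -85 = 195 deg
  cos(195 deg) = -0.9659, sin(195 deg) = -0.2588
  joint[3] = (-0.8261, -0.0151) + 4.7 * (-0.9659, -0.2588) = (-0.8261 + -4.5399, -0.0151 + -1.2164) = (-5.3659, -1.2315)
link 3: phi[3] = 110 + 170 + -85 + 100 = 295 deg
  cos(295 deg) = 0.4226, sin(295 deg) = -0.9063
  joint[4] = (-5.3659, -1.2315) + 5.1 * (0.4226, -0.9063) = (-5.3659 + 2.1554, -1.2315 + -4.6222) = (-3.2106, -5.8537)
End effector: (-3.2106, -5.8537)

Answer: -3.2106 -5.8537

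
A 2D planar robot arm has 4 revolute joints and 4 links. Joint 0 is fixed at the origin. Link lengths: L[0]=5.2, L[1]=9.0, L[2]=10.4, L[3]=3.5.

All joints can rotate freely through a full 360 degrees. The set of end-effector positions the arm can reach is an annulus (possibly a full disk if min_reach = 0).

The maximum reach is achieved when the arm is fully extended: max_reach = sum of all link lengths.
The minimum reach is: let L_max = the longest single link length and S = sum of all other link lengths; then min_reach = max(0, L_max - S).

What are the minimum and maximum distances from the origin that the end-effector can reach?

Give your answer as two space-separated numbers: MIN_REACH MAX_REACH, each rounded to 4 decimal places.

Answer: 0.0000 28.1000

Derivation:
Link lengths: [5.2, 9.0, 10.4, 3.5]
max_reach = 5.2 + 9 + 10.4 + 3.5 = 28.1
L_max = max([5.2, 9.0, 10.4, 3.5]) = 10.4
S (sum of others) = 28.1 - 10.4 = 17.7
min_reach = max(0, 10.4 - 17.7) = max(0, -7.3) = 0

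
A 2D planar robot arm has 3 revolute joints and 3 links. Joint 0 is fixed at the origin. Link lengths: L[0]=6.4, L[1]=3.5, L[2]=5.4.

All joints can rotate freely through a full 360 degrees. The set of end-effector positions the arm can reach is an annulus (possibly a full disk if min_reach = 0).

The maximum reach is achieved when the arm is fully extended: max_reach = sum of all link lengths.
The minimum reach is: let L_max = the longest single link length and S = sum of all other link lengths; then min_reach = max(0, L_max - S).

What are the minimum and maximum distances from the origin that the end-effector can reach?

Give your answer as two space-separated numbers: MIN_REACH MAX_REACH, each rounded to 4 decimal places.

Link lengths: [6.4, 3.5, 5.4]
max_reach = 6.4 + 3.5 + 5.4 = 15.3
L_max = max([6.4, 3.5, 5.4]) = 6.4
S (sum of others) = 15.3 - 6.4 = 8.9
min_reach = max(0, 6.4 - 8.9) = max(0, -2.5) = 0

Answer: 0.0000 15.3000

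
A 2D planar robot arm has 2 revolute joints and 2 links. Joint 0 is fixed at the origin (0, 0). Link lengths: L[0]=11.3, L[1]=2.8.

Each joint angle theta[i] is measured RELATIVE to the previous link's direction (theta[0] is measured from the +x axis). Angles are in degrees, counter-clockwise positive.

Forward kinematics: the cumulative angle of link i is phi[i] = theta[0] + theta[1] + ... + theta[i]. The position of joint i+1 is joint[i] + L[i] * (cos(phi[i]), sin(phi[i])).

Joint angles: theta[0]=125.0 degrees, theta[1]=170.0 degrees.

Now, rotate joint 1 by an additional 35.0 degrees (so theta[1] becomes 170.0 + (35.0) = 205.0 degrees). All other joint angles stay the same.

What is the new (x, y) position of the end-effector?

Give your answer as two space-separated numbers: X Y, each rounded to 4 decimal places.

Answer: -4.0565 7.8564

Derivation:
joint[0] = (0.0000, 0.0000)  (base)
link 0: phi[0] = 125 = 125 deg
  cos(125 deg) = -0.5736, sin(125 deg) = 0.8192
  joint[1] = (0.0000, 0.0000) + 11.3 * (-0.5736, 0.8192) = (0.0000 + -6.4814, 0.0000 + 9.2564) = (-6.4814, 9.2564)
link 1: phi[1] = 125 + 205 = 330 deg
  cos(330 deg) = 0.8660, sin(330 deg) = -0.5000
  joint[2] = (-6.4814, 9.2564) + 2.8 * (0.8660, -0.5000) = (-6.4814 + 2.4249, 9.2564 + -1.4000) = (-4.0565, 7.8564)
End effector: (-4.0565, 7.8564)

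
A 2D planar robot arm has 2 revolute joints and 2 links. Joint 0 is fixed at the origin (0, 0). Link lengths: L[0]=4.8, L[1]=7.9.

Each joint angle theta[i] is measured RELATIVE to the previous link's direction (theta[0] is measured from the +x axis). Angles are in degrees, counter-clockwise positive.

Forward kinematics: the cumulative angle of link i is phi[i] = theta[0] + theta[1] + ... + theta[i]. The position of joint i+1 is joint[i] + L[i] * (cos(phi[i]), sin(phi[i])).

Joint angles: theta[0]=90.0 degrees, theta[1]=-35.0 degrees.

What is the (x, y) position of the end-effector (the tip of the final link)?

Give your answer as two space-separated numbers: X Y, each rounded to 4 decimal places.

joint[0] = (0.0000, 0.0000)  (base)
link 0: phi[0] = 90 = 90 deg
  cos(90 deg) = 0.0000, sin(90 deg) = 1.0000
  joint[1] = (0.0000, 0.0000) + 4.8 * (0.0000, 1.0000) = (0.0000 + 0.0000, 0.0000 + 4.8000) = (0.0000, 4.8000)
link 1: phi[1] = 90 + -35 = 55 deg
  cos(55 deg) = 0.5736, sin(55 deg) = 0.8192
  joint[2] = (0.0000, 4.8000) + 7.9 * (0.5736, 0.8192) = (0.0000 + 4.5313, 4.8000 + 6.4713) = (4.5313, 11.2713)
End effector: (4.5313, 11.2713)

Answer: 4.5313 11.2713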